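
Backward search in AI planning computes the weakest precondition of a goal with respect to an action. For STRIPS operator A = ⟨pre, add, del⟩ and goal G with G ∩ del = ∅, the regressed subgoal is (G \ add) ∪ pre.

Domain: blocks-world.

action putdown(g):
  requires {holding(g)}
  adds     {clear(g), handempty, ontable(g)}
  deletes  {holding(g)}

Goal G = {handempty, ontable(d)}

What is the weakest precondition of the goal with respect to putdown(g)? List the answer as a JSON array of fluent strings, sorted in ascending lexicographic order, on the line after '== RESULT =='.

Compute (G \ add) ∪ pre:
  G ∩ del = {}  (empty — regression defined)
  G \ add = {handempty, ontable(d)} \ {clear(g), handempty, ontable(g)} = {ontable(d)}
  ∪ pre   = {ontable(d)} ∪ {holding(g)}
          = {holding(g), ontable(d)}

== RESULT ==
["holding(g)", "ontable(d)"]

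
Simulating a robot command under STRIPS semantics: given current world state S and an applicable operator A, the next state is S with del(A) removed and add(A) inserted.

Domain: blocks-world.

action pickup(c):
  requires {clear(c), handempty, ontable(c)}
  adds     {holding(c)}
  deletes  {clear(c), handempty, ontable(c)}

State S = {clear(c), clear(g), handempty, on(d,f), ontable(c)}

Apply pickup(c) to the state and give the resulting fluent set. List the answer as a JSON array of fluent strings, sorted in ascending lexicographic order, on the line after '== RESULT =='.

Compute (S \ del) ∪ add:
  pre ⊆ S: {clear(c), handempty, ontable(c)} ⊆ S  — applicable
  S \ del = {clear(g), on(d,f)}
  ∪ add   = {clear(g), holding(c), on(d,f)}

== RESULT ==
["clear(g)", "holding(c)", "on(d,f)"]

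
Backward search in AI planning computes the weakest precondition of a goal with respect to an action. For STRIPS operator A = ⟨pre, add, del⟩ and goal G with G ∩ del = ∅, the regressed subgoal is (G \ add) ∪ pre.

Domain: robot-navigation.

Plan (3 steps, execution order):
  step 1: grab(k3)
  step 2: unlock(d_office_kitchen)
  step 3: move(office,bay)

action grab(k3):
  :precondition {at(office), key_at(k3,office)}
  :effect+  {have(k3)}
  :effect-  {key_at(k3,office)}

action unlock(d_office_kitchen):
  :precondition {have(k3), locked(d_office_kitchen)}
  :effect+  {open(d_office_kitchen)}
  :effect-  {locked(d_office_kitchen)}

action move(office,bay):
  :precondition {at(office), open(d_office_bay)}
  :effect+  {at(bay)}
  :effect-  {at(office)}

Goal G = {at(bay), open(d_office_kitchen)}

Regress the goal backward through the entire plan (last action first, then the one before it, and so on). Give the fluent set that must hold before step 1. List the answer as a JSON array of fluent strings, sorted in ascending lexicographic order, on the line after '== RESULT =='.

Regress step by step:
  through step 3 (move(office,bay)): drop {at(bay)}, keep {open(d_office_kitchen)}, require {at(office), open(d_office_bay)}
    → {at(office), open(d_office_bay), open(d_office_kitchen)}
  through step 2 (unlock(d_office_kitchen)): drop {open(d_office_kitchen)}, keep {at(office), open(d_office_bay)}, require {have(k3), locked(d_office_kitchen)}
    → {at(office), have(k3), locked(d_office_kitchen), open(d_office_bay)}
  through step 1 (grab(k3)): drop {have(k3)}, keep {at(office), locked(d_office_kitchen), open(d_office_bay)}, require {at(office), key_at(k3,office)}
    → {at(office), key_at(k3,office), locked(d_office_kitchen), open(d_office_bay)}

== RESULT ==
["at(office)", "key_at(k3,office)", "locked(d_office_kitchen)", "open(d_office_bay)"]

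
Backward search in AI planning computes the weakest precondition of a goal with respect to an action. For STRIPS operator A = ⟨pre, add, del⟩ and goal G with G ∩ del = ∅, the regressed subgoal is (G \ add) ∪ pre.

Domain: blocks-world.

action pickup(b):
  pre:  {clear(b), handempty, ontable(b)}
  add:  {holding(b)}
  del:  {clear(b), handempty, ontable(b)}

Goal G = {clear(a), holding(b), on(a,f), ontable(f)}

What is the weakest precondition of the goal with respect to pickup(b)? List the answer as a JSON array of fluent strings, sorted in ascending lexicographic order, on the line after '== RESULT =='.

Compute (G \ add) ∪ pre:
  G ∩ del = {}  (empty — regression defined)
  G \ add = {clear(a), holding(b), on(a,f), ontable(f)} \ {holding(b)} = {clear(a), on(a,f), ontable(f)}
  ∪ pre   = {clear(a), on(a,f), ontable(f)} ∪ {clear(b), handempty, ontable(b)}
          = {clear(a), clear(b), handempty, on(a,f), ontable(b), ontable(f)}

== RESULT ==
["clear(a)", "clear(b)", "handempty", "on(a,f)", "ontable(b)", "ontable(f)"]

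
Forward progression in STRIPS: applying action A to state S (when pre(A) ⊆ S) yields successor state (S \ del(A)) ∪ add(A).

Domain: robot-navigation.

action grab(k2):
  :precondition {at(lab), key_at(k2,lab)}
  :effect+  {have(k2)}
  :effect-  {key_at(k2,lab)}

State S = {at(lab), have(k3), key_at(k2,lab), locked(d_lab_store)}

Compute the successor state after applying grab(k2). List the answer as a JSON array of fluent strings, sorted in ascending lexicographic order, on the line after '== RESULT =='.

Progress:
  pre ⊆ S: {at(lab), key_at(k2,lab)} ⊆ S  — applicable
  S \ del = {at(lab), have(k3), locked(d_lab_store)}
  ∪ add   = {at(lab), have(k2), have(k3), locked(d_lab_store)}

== RESULT ==
["at(lab)", "have(k2)", "have(k3)", "locked(d_lab_store)"]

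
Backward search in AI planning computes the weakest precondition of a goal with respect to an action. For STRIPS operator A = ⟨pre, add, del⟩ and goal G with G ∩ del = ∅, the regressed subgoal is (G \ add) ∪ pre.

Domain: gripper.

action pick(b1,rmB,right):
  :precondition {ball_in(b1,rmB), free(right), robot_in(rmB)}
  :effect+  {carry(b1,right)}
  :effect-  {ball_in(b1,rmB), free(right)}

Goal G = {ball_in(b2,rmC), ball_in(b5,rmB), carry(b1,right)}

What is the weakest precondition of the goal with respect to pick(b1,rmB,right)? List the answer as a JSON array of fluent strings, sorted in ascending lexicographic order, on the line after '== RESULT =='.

Regress:
  G ∩ del = {}  (empty — regression defined)
  G \ add = {ball_in(b2,rmC), ball_in(b5,rmB), carry(b1,right)} \ {carry(b1,right)} = {ball_in(b2,rmC), ball_in(b5,rmB)}
  ∪ pre   = {ball_in(b2,rmC), ball_in(b5,rmB)} ∪ {ball_in(b1,rmB), free(right), robot_in(rmB)}
          = {ball_in(b1,rmB), ball_in(b2,rmC), ball_in(b5,rmB), free(right), robot_in(rmB)}

== RESULT ==
["ball_in(b1,rmB)", "ball_in(b2,rmC)", "ball_in(b5,rmB)", "free(right)", "robot_in(rmB)"]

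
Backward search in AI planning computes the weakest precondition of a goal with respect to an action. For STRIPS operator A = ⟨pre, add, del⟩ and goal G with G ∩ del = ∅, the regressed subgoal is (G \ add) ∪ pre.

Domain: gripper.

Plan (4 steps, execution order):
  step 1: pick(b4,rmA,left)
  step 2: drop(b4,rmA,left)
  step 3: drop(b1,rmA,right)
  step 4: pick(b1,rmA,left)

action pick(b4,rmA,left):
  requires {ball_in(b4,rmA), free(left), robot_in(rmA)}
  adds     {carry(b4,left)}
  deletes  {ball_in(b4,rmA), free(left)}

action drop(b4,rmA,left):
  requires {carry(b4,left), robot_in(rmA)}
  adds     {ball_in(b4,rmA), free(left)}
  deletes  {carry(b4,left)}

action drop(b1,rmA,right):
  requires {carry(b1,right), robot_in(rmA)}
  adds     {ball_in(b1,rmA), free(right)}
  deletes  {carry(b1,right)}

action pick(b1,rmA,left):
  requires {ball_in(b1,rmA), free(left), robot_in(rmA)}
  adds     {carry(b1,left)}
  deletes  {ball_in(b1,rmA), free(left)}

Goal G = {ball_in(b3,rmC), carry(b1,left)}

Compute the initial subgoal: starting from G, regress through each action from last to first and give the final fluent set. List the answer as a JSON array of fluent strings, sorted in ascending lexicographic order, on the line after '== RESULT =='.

Work backward from the goal:
  through step 4 (pick(b1,rmA,left)): drop {carry(b1,left)}, keep {ball_in(b3,rmC)}, require {ball_in(b1,rmA), free(left), robot_in(rmA)}
    → {ball_in(b1,rmA), ball_in(b3,rmC), free(left), robot_in(rmA)}
  through step 3 (drop(b1,rmA,right)): drop {ball_in(b1,rmA)}, keep {ball_in(b3,rmC), free(left), robot_in(rmA)}, require {carry(b1,right), robot_in(rmA)}
    → {ball_in(b3,rmC), carry(b1,right), free(left), robot_in(rmA)}
  through step 2 (drop(b4,rmA,left)): drop {free(left)}, keep {ball_in(b3,rmC), carry(b1,right), robot_in(rmA)}, require {carry(b4,left), robot_in(rmA)}
    → {ball_in(b3,rmC), carry(b1,right), carry(b4,left), robot_in(rmA)}
  through step 1 (pick(b4,rmA,left)): drop {carry(b4,left)}, keep {ball_in(b3,rmC), carry(b1,right), robot_in(rmA)}, require {ball_in(b4,rmA), free(left), robot_in(rmA)}
    → {ball_in(b3,rmC), ball_in(b4,rmA), carry(b1,right), free(left), robot_in(rmA)}

== RESULT ==
["ball_in(b3,rmC)", "ball_in(b4,rmA)", "carry(b1,right)", "free(left)", "robot_in(rmA)"]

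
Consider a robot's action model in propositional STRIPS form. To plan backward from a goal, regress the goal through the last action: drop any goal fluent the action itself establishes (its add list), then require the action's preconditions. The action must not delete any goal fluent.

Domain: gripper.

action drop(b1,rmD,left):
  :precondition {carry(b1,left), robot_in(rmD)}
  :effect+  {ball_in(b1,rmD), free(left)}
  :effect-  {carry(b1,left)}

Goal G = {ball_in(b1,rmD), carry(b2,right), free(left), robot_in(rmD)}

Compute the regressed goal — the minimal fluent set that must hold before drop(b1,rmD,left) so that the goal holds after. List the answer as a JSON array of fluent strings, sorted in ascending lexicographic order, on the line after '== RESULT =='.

Compute (G \ add) ∪ pre:
  G ∩ del = {}  (empty — regression defined)
  G \ add = {ball_in(b1,rmD), carry(b2,right), free(left), robot_in(rmD)} \ {ball_in(b1,rmD), free(left)} = {carry(b2,right), robot_in(rmD)}
  ∪ pre   = {carry(b2,right), robot_in(rmD)} ∪ {carry(b1,left), robot_in(rmD)}
          = {carry(b1,left), carry(b2,right), robot_in(rmD)}

== RESULT ==
["carry(b1,left)", "carry(b2,right)", "robot_in(rmD)"]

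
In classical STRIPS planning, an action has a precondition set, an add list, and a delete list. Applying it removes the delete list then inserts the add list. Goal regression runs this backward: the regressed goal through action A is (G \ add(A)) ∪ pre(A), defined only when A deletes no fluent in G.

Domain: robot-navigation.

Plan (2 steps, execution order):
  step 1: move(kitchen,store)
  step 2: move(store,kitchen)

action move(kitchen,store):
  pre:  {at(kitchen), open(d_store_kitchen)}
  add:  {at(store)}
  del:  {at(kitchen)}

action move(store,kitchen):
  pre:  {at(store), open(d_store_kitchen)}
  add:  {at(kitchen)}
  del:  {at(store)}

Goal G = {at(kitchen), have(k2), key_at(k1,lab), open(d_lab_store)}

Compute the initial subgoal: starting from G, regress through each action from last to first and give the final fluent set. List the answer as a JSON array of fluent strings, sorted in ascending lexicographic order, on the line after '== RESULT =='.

Work backward from the goal:
  through step 2 (move(store,kitchen)): drop {at(kitchen)}, keep {have(k2), key_at(k1,lab), open(d_lab_store)}, require {at(store), open(d_store_kitchen)}
    → {at(store), have(k2), key_at(k1,lab), open(d_lab_store), open(d_store_kitchen)}
  through step 1 (move(kitchen,store)): drop {at(store)}, keep {have(k2), key_at(k1,lab), open(d_lab_store), open(d_store_kitchen)}, require {at(kitchen), open(d_store_kitchen)}
    → {at(kitchen), have(k2), key_at(k1,lab), open(d_lab_store), open(d_store_kitchen)}

== RESULT ==
["at(kitchen)", "have(k2)", "key_at(k1,lab)", "open(d_lab_store)", "open(d_store_kitchen)"]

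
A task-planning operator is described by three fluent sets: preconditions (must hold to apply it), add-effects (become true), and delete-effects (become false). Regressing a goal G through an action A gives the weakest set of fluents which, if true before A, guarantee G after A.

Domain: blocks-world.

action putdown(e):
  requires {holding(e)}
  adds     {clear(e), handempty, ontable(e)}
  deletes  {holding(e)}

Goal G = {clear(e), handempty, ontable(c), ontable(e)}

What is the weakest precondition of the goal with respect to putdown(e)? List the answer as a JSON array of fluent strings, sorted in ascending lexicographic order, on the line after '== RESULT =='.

Compute (G \ add) ∪ pre:
  G ∩ del = {}  (empty — regression defined)
  G \ add = {clear(e), handempty, ontable(c), ontable(e)} \ {clear(e), handempty, ontable(e)} = {ontable(c)}
  ∪ pre   = {ontable(c)} ∪ {holding(e)}
          = {holding(e), ontable(c)}

== RESULT ==
["holding(e)", "ontable(c)"]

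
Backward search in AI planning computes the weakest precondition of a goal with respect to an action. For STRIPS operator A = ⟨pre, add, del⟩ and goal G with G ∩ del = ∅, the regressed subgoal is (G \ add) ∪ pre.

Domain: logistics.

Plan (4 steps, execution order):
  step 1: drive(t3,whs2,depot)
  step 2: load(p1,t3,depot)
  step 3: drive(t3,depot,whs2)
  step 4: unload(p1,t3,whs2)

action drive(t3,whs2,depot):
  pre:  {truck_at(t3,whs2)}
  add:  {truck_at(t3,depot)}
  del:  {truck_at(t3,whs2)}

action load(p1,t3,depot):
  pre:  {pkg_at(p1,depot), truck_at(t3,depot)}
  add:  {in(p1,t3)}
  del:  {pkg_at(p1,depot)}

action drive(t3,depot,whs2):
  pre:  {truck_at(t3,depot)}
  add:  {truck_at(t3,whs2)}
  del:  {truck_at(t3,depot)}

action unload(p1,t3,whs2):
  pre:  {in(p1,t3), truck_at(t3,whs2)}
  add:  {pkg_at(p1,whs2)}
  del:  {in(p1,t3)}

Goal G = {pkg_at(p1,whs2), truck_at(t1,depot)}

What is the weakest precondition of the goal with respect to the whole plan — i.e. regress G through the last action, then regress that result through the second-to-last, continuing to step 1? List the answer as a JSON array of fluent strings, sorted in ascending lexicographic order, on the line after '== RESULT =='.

Work backward from the goal:
  through step 4 (unload(p1,t3,whs2)): drop {pkg_at(p1,whs2)}, keep {truck_at(t1,depot)}, require {in(p1,t3), truck_at(t3,whs2)}
    → {in(p1,t3), truck_at(t1,depot), truck_at(t3,whs2)}
  through step 3 (drive(t3,depot,whs2)): drop {truck_at(t3,whs2)}, keep {in(p1,t3), truck_at(t1,depot)}, require {truck_at(t3,depot)}
    → {in(p1,t3), truck_at(t1,depot), truck_at(t3,depot)}
  through step 2 (load(p1,t3,depot)): drop {in(p1,t3)}, keep {truck_at(t1,depot), truck_at(t3,depot)}, require {pkg_at(p1,depot), truck_at(t3,depot)}
    → {pkg_at(p1,depot), truck_at(t1,depot), truck_at(t3,depot)}
  through step 1 (drive(t3,whs2,depot)): drop {truck_at(t3,depot)}, keep {pkg_at(p1,depot), truck_at(t1,depot)}, require {truck_at(t3,whs2)}
    → {pkg_at(p1,depot), truck_at(t1,depot), truck_at(t3,whs2)}

== RESULT ==
["pkg_at(p1,depot)", "truck_at(t1,depot)", "truck_at(t3,whs2)"]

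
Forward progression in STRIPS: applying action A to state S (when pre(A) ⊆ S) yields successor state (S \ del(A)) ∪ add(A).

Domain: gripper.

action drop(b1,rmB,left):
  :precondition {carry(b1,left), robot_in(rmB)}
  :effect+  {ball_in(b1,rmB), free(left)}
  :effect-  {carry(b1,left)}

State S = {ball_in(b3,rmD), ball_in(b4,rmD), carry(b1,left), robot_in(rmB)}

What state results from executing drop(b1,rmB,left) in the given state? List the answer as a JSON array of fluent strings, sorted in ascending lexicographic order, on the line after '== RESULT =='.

Compute (S \ del) ∪ add:
  pre ⊆ S: {carry(b1,left), robot_in(rmB)} ⊆ S  — applicable
  S \ del = {ball_in(b3,rmD), ball_in(b4,rmD), robot_in(rmB)}
  ∪ add   = {ball_in(b1,rmB), ball_in(b3,rmD), ball_in(b4,rmD), free(left), robot_in(rmB)}

== RESULT ==
["ball_in(b1,rmB)", "ball_in(b3,rmD)", "ball_in(b4,rmD)", "free(left)", "robot_in(rmB)"]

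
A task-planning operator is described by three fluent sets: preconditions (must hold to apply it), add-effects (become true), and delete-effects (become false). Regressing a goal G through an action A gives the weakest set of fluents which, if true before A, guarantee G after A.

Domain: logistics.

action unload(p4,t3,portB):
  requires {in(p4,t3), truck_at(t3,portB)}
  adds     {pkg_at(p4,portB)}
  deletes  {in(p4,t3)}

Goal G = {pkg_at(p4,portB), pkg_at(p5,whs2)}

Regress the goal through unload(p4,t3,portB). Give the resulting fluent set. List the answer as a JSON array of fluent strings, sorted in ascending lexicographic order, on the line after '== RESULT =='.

Regress:
  G ∩ del = {}  (empty — regression defined)
  G \ add = {pkg_at(p4,portB), pkg_at(p5,whs2)} \ {pkg_at(p4,portB)} = {pkg_at(p5,whs2)}
  ∪ pre   = {pkg_at(p5,whs2)} ∪ {in(p4,t3), truck_at(t3,portB)}
          = {in(p4,t3), pkg_at(p5,whs2), truck_at(t3,portB)}

== RESULT ==
["in(p4,t3)", "pkg_at(p5,whs2)", "truck_at(t3,portB)"]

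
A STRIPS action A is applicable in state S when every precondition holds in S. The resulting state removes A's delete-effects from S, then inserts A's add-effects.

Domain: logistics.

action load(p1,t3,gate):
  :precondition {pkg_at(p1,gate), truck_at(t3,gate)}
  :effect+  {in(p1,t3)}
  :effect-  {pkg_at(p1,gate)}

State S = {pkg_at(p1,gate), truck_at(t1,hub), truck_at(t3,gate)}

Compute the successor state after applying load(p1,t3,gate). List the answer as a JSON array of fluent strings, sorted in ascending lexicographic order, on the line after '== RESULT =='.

Compute (S \ del) ∪ add:
  pre ⊆ S: {pkg_at(p1,gate), truck_at(t3,gate)} ⊆ S  — applicable
  S \ del = {truck_at(t1,hub), truck_at(t3,gate)}
  ∪ add   = {in(p1,t3), truck_at(t1,hub), truck_at(t3,gate)}

== RESULT ==
["in(p1,t3)", "truck_at(t1,hub)", "truck_at(t3,gate)"]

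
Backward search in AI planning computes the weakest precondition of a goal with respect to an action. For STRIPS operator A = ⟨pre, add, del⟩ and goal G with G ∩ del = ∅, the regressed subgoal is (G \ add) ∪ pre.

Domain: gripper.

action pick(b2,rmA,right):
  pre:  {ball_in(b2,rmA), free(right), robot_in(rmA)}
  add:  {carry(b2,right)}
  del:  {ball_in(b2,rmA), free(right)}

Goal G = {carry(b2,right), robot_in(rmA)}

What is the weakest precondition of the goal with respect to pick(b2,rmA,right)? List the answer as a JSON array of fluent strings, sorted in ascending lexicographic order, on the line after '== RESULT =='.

Compute (G \ add) ∪ pre:
  G ∩ del = {}  (empty — regression defined)
  G \ add = {carry(b2,right), robot_in(rmA)} \ {carry(b2,right)} = {robot_in(rmA)}
  ∪ pre   = {robot_in(rmA)} ∪ {ball_in(b2,rmA), free(right), robot_in(rmA)}
          = {ball_in(b2,rmA), free(right), robot_in(rmA)}

== RESULT ==
["ball_in(b2,rmA)", "free(right)", "robot_in(rmA)"]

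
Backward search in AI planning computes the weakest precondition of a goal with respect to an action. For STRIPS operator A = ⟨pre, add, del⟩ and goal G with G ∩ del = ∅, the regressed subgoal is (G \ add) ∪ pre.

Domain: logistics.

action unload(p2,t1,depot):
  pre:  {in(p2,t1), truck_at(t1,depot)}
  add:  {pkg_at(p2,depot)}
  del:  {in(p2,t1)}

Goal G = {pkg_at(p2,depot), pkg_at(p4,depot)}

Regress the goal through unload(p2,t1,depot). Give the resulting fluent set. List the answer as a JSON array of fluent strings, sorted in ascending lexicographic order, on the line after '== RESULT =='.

Compute (G \ add) ∪ pre:
  G ∩ del = {}  (empty — regression defined)
  G \ add = {pkg_at(p2,depot), pkg_at(p4,depot)} \ {pkg_at(p2,depot)} = {pkg_at(p4,depot)}
  ∪ pre   = {pkg_at(p4,depot)} ∪ {in(p2,t1), truck_at(t1,depot)}
          = {in(p2,t1), pkg_at(p4,depot), truck_at(t1,depot)}

== RESULT ==
["in(p2,t1)", "pkg_at(p4,depot)", "truck_at(t1,depot)"]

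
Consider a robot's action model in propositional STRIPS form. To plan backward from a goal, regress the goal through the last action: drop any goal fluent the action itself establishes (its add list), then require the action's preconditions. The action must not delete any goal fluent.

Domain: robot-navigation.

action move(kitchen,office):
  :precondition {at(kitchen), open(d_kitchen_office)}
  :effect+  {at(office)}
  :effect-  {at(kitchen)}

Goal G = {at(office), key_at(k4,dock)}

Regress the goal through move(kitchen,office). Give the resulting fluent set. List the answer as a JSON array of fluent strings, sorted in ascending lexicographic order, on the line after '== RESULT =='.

Regress:
  G ∩ del = {}  (empty — regression defined)
  G \ add = {at(office), key_at(k4,dock)} \ {at(office)} = {key_at(k4,dock)}
  ∪ pre   = {key_at(k4,dock)} ∪ {at(kitchen), open(d_kitchen_office)}
          = {at(kitchen), key_at(k4,dock), open(d_kitchen_office)}

== RESULT ==
["at(kitchen)", "key_at(k4,dock)", "open(d_kitchen_office)"]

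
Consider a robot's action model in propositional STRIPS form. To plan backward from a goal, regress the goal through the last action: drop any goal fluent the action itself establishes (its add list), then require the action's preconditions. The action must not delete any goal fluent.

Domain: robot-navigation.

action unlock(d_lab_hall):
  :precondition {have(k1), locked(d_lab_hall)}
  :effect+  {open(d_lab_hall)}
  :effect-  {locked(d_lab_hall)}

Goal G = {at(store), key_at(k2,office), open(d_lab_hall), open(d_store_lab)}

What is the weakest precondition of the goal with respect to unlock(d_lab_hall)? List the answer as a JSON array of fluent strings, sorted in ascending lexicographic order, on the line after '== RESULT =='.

Compute (G \ add) ∪ pre:
  G ∩ del = {}  (empty — regression defined)
  G \ add = {at(store), key_at(k2,office), open(d_lab_hall), open(d_store_lab)} \ {open(d_lab_hall)} = {at(store), key_at(k2,office), open(d_store_lab)}
  ∪ pre   = {at(store), key_at(k2,office), open(d_store_lab)} ∪ {have(k1), locked(d_lab_hall)}
          = {at(store), have(k1), key_at(k2,office), locked(d_lab_hall), open(d_store_lab)}

== RESULT ==
["at(store)", "have(k1)", "key_at(k2,office)", "locked(d_lab_hall)", "open(d_store_lab)"]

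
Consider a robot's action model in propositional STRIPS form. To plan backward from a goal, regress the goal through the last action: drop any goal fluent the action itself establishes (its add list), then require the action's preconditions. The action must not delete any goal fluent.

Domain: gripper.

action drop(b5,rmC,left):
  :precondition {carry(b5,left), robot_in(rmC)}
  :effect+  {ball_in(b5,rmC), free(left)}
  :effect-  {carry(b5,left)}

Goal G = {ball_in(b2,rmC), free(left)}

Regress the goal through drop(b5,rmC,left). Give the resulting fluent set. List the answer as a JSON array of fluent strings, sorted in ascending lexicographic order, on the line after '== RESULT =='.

Regress:
  G ∩ del = {}  (empty — regression defined)
  G \ add = {ball_in(b2,rmC), free(left)} \ {ball_in(b5,rmC), free(left)} = {ball_in(b2,rmC)}
  ∪ pre   = {ball_in(b2,rmC)} ∪ {carry(b5,left), robot_in(rmC)}
          = {ball_in(b2,rmC), carry(b5,left), robot_in(rmC)}

== RESULT ==
["ball_in(b2,rmC)", "carry(b5,left)", "robot_in(rmC)"]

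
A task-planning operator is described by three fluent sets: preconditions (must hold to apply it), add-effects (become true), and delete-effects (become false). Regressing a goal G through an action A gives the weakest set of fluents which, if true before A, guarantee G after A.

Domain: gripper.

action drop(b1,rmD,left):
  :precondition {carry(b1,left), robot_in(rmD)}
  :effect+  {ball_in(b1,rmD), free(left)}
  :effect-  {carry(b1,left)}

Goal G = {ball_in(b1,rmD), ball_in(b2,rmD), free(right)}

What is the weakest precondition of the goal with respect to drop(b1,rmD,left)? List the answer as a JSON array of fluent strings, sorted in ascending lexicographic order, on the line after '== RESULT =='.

Compute (G \ add) ∪ pre:
  G ∩ del = {}  (empty — regression defined)
  G \ add = {ball_in(b1,rmD), ball_in(b2,rmD), free(right)} \ {ball_in(b1,rmD), free(left)} = {ball_in(b2,rmD), free(right)}
  ∪ pre   = {ball_in(b2,rmD), free(right)} ∪ {carry(b1,left), robot_in(rmD)}
          = {ball_in(b2,rmD), carry(b1,left), free(right), robot_in(rmD)}

== RESULT ==
["ball_in(b2,rmD)", "carry(b1,left)", "free(right)", "robot_in(rmD)"]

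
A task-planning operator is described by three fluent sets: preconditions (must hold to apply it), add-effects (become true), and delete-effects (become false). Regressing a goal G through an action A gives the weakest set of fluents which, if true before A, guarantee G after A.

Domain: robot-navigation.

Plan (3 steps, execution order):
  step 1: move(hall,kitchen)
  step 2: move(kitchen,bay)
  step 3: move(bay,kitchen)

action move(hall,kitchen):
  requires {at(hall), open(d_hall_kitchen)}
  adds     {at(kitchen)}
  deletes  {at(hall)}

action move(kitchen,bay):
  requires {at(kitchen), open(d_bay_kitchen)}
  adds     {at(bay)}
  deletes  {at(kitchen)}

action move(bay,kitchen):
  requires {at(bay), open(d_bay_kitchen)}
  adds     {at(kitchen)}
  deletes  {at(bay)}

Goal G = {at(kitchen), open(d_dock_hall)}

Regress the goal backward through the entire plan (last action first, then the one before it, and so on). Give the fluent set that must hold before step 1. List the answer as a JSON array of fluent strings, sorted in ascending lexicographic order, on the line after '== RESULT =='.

Work backward from the goal:
  through step 3 (move(bay,kitchen)): drop {at(kitchen)}, keep {open(d_dock_hall)}, require {at(bay), open(d_bay_kitchen)}
    → {at(bay), open(d_bay_kitchen), open(d_dock_hall)}
  through step 2 (move(kitchen,bay)): drop {at(bay)}, keep {open(d_bay_kitchen), open(d_dock_hall)}, require {at(kitchen), open(d_bay_kitchen)}
    → {at(kitchen), open(d_bay_kitchen), open(d_dock_hall)}
  through step 1 (move(hall,kitchen)): drop {at(kitchen)}, keep {open(d_bay_kitchen), open(d_dock_hall)}, require {at(hall), open(d_hall_kitchen)}
    → {at(hall), open(d_bay_kitchen), open(d_dock_hall), open(d_hall_kitchen)}

== RESULT ==
["at(hall)", "open(d_bay_kitchen)", "open(d_dock_hall)", "open(d_hall_kitchen)"]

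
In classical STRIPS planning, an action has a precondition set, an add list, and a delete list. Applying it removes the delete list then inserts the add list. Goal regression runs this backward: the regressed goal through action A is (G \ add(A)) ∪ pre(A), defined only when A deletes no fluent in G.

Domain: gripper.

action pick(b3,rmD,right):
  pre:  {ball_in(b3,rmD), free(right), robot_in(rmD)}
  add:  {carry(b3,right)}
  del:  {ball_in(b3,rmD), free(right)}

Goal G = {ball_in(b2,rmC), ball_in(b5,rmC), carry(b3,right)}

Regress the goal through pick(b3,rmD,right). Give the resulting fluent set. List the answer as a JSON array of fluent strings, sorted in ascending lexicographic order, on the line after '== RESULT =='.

Regress:
  G ∩ del = {}  (empty — regression defined)
  G \ add = {ball_in(b2,rmC), ball_in(b5,rmC), carry(b3,right)} \ {carry(b3,right)} = {ball_in(b2,rmC), ball_in(b5,rmC)}
  ∪ pre   = {ball_in(b2,rmC), ball_in(b5,rmC)} ∪ {ball_in(b3,rmD), free(right), robot_in(rmD)}
          = {ball_in(b2,rmC), ball_in(b3,rmD), ball_in(b5,rmC), free(right), robot_in(rmD)}

== RESULT ==
["ball_in(b2,rmC)", "ball_in(b3,rmD)", "ball_in(b5,rmC)", "free(right)", "robot_in(rmD)"]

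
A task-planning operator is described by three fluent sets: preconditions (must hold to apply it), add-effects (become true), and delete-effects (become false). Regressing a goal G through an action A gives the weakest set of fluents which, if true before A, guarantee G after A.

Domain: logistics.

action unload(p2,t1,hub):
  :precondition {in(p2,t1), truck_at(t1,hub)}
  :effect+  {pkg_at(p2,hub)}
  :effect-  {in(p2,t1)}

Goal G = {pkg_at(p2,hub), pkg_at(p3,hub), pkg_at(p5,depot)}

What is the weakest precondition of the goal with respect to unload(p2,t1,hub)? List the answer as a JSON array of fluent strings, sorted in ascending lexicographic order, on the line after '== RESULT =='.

Regress:
  G ∩ del = {}  (empty — regression defined)
  G \ add = {pkg_at(p2,hub), pkg_at(p3,hub), pkg_at(p5,depot)} \ {pkg_at(p2,hub)} = {pkg_at(p3,hub), pkg_at(p5,depot)}
  ∪ pre   = {pkg_at(p3,hub), pkg_at(p5,depot)} ∪ {in(p2,t1), truck_at(t1,hub)}
          = {in(p2,t1), pkg_at(p3,hub), pkg_at(p5,depot), truck_at(t1,hub)}

== RESULT ==
["in(p2,t1)", "pkg_at(p3,hub)", "pkg_at(p5,depot)", "truck_at(t1,hub)"]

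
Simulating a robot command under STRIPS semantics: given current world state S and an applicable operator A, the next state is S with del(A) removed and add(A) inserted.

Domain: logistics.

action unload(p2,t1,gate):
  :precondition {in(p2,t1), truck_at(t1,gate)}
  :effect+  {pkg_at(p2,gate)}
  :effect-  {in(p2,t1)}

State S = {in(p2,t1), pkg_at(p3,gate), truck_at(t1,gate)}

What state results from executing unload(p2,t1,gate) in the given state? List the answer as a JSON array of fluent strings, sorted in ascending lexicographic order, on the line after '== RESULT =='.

Compute (S \ del) ∪ add:
  pre ⊆ S: {in(p2,t1), truck_at(t1,gate)} ⊆ S  — applicable
  S \ del = {pkg_at(p3,gate), truck_at(t1,gate)}
  ∪ add   = {pkg_at(p2,gate), pkg_at(p3,gate), truck_at(t1,gate)}

== RESULT ==
["pkg_at(p2,gate)", "pkg_at(p3,gate)", "truck_at(t1,gate)"]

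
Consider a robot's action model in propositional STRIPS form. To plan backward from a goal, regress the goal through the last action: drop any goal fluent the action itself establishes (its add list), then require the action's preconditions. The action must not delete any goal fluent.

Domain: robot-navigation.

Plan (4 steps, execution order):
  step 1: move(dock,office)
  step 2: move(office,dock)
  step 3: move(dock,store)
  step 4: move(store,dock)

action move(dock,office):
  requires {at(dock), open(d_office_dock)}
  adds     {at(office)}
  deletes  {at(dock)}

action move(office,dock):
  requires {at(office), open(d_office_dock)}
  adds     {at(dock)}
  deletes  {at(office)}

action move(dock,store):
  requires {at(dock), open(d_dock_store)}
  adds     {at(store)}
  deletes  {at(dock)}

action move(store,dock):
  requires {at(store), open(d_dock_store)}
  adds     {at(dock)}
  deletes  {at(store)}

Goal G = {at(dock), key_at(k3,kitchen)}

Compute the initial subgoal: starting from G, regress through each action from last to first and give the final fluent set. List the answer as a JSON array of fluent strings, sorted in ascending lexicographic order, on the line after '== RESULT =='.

Regress step by step:
  through step 4 (move(store,dock)): drop {at(dock)}, keep {key_at(k3,kitchen)}, require {at(store), open(d_dock_store)}
    → {at(store), key_at(k3,kitchen), open(d_dock_store)}
  through step 3 (move(dock,store)): drop {at(store)}, keep {key_at(k3,kitchen), open(d_dock_store)}, require {at(dock), open(d_dock_store)}
    → {at(dock), key_at(k3,kitchen), open(d_dock_store)}
  through step 2 (move(office,dock)): drop {at(dock)}, keep {key_at(k3,kitchen), open(d_dock_store)}, require {at(office), open(d_office_dock)}
    → {at(office), key_at(k3,kitchen), open(d_dock_store), open(d_office_dock)}
  through step 1 (move(dock,office)): drop {at(office)}, keep {key_at(k3,kitchen), open(d_dock_store), open(d_office_dock)}, require {at(dock), open(d_office_dock)}
    → {at(dock), key_at(k3,kitchen), open(d_dock_store), open(d_office_dock)}

== RESULT ==
["at(dock)", "key_at(k3,kitchen)", "open(d_dock_store)", "open(d_office_dock)"]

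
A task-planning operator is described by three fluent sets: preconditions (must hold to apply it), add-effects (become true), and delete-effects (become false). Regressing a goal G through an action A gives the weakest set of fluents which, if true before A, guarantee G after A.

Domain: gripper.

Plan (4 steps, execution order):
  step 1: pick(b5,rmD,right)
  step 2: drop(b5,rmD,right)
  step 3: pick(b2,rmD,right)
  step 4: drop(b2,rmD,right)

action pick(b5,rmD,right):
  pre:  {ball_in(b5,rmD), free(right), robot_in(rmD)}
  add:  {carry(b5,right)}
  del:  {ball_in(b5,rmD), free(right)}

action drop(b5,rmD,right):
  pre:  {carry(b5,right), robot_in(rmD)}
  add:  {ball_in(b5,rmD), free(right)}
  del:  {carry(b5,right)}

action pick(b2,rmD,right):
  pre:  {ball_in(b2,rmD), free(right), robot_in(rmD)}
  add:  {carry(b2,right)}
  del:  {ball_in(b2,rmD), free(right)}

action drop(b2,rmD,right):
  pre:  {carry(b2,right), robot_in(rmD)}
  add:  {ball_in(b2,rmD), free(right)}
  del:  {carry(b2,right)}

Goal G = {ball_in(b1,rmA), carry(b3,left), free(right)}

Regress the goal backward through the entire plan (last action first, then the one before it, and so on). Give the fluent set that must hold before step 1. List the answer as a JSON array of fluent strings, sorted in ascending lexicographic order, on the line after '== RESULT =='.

Work backward from the goal:
  through step 4 (drop(b2,rmD,right)): drop {free(right)}, keep {ball_in(b1,rmA), carry(b3,left)}, require {carry(b2,right), robot_in(rmD)}
    → {ball_in(b1,rmA), carry(b2,right), carry(b3,left), robot_in(rmD)}
  through step 3 (pick(b2,rmD,right)): drop {carry(b2,right)}, keep {ball_in(b1,rmA), carry(b3,left), robot_in(rmD)}, require {ball_in(b2,rmD), free(right), robot_in(rmD)}
    → {ball_in(b1,rmA), ball_in(b2,rmD), carry(b3,left), free(right), robot_in(rmD)}
  through step 2 (drop(b5,rmD,right)): drop {free(right)}, keep {ball_in(b1,rmA), ball_in(b2,rmD), carry(b3,left), robot_in(rmD)}, require {carry(b5,right), robot_in(rmD)}
    → {ball_in(b1,rmA), ball_in(b2,rmD), carry(b3,left), carry(b5,right), robot_in(rmD)}
  through step 1 (pick(b5,rmD,right)): drop {carry(b5,right)}, keep {ball_in(b1,rmA), ball_in(b2,rmD), carry(b3,left), robot_in(rmD)}, require {ball_in(b5,rmD), free(right), robot_in(rmD)}
    → {ball_in(b1,rmA), ball_in(b2,rmD), ball_in(b5,rmD), carry(b3,left), free(right), robot_in(rmD)}

== RESULT ==
["ball_in(b1,rmA)", "ball_in(b2,rmD)", "ball_in(b5,rmD)", "carry(b3,left)", "free(right)", "robot_in(rmD)"]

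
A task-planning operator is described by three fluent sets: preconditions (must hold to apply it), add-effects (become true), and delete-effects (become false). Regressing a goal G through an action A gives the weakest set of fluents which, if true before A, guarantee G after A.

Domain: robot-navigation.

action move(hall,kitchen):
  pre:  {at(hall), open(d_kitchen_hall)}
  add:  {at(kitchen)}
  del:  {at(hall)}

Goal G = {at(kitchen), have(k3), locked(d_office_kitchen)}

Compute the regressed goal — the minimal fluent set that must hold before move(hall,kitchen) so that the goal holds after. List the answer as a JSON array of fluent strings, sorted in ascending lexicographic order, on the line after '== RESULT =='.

Compute (G \ add) ∪ pre:
  G ∩ del = {}  (empty — regression defined)
  G \ add = {at(kitchen), have(k3), locked(d_office_kitchen)} \ {at(kitchen)} = {have(k3), locked(d_office_kitchen)}
  ∪ pre   = {have(k3), locked(d_office_kitchen)} ∪ {at(hall), open(d_kitchen_hall)}
          = {at(hall), have(k3), locked(d_office_kitchen), open(d_kitchen_hall)}

== RESULT ==
["at(hall)", "have(k3)", "locked(d_office_kitchen)", "open(d_kitchen_hall)"]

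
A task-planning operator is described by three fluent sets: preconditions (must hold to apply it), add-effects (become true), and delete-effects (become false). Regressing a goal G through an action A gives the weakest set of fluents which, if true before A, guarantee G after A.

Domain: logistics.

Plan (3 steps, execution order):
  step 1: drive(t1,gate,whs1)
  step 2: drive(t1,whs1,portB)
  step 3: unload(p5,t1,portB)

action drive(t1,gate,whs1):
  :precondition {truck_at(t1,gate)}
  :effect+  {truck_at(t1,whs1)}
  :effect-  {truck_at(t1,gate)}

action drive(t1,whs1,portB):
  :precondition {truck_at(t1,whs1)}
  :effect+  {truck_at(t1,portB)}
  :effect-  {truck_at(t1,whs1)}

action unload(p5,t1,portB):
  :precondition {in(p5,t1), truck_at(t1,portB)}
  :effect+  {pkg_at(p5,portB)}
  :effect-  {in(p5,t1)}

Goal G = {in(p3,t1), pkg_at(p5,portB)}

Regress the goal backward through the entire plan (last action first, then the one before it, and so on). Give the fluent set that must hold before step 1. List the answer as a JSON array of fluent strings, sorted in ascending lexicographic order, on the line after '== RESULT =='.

Regress step by step:
  through step 3 (unload(p5,t1,portB)): drop {pkg_at(p5,portB)}, keep {in(p3,t1)}, require {in(p5,t1), truck_at(t1,portB)}
    → {in(p3,t1), in(p5,t1), truck_at(t1,portB)}
  through step 2 (drive(t1,whs1,portB)): drop {truck_at(t1,portB)}, keep {in(p3,t1), in(p5,t1)}, require {truck_at(t1,whs1)}
    → {in(p3,t1), in(p5,t1), truck_at(t1,whs1)}
  through step 1 (drive(t1,gate,whs1)): drop {truck_at(t1,whs1)}, keep {in(p3,t1), in(p5,t1)}, require {truck_at(t1,gate)}
    → {in(p3,t1), in(p5,t1), truck_at(t1,gate)}

== RESULT ==
["in(p3,t1)", "in(p5,t1)", "truck_at(t1,gate)"]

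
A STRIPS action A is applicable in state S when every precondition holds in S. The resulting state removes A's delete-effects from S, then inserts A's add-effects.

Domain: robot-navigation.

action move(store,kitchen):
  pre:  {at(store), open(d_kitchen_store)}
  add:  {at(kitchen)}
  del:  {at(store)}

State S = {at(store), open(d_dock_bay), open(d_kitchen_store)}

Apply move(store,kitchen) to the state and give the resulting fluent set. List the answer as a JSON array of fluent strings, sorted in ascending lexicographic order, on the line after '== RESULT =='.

Compute (S \ del) ∪ add:
  pre ⊆ S: {at(store), open(d_kitchen_store)} ⊆ S  — applicable
  S \ del = {open(d_dock_bay), open(d_kitchen_store)}
  ∪ add   = {at(kitchen), open(d_dock_bay), open(d_kitchen_store)}

== RESULT ==
["at(kitchen)", "open(d_dock_bay)", "open(d_kitchen_store)"]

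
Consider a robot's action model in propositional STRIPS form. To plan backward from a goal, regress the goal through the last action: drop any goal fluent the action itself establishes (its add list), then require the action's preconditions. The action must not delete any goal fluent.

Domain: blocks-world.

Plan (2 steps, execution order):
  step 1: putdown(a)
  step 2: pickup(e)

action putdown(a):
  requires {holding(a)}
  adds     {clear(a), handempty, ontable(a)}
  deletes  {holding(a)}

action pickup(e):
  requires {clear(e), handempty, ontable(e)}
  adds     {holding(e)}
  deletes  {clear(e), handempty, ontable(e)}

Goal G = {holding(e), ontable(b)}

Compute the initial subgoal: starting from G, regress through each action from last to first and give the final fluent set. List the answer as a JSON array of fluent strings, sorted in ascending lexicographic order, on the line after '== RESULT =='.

Work backward from the goal:
  through step 2 (pickup(e)): drop {holding(e)}, keep {ontable(b)}, require {clear(e), handempty, ontable(e)}
    → {clear(e), handempty, ontable(b), ontable(e)}
  through step 1 (putdown(a)): drop {handempty}, keep {clear(e), ontable(b), ontable(e)}, require {holding(a)}
    → {clear(e), holding(a), ontable(b), ontable(e)}

== RESULT ==
["clear(e)", "holding(a)", "ontable(b)", "ontable(e)"]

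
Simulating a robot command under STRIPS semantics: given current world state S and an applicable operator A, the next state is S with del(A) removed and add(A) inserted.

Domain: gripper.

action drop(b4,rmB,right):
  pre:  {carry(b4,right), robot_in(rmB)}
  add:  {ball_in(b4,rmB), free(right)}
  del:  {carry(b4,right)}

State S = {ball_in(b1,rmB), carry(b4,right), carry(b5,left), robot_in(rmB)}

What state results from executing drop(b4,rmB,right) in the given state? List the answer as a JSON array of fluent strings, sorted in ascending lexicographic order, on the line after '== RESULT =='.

Progress:
  pre ⊆ S: {carry(b4,right), robot_in(rmB)} ⊆ S  — applicable
  S \ del = {ball_in(b1,rmB), carry(b5,left), robot_in(rmB)}
  ∪ add   = {ball_in(b1,rmB), ball_in(b4,rmB), carry(b5,left), free(right), robot_in(rmB)}

== RESULT ==
["ball_in(b1,rmB)", "ball_in(b4,rmB)", "carry(b5,left)", "free(right)", "robot_in(rmB)"]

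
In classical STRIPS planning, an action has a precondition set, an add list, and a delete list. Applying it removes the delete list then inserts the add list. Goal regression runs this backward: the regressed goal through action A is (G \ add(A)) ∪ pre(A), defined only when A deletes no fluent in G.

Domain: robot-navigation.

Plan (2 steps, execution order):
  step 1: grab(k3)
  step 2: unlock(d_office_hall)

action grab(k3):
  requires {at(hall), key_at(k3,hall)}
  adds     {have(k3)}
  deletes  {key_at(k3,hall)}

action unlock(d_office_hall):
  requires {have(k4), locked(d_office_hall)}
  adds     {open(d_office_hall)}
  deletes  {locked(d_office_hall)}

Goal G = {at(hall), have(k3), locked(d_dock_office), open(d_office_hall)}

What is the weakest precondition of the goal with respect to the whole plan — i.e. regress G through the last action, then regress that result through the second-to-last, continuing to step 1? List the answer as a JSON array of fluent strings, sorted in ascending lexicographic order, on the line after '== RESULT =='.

Regress step by step:
  through step 2 (unlock(d_office_hall)): drop {open(d_office_hall)}, keep {at(hall), have(k3), locked(d_dock_office)}, require {have(k4), locked(d_office_hall)}
    → {at(hall), have(k3), have(k4), locked(d_dock_office), locked(d_office_hall)}
  through step 1 (grab(k3)): drop {have(k3)}, keep {at(hall), have(k4), locked(d_dock_office), locked(d_office_hall)}, require {at(hall), key_at(k3,hall)}
    → {at(hall), have(k4), key_at(k3,hall), locked(d_dock_office), locked(d_office_hall)}

== RESULT ==
["at(hall)", "have(k4)", "key_at(k3,hall)", "locked(d_dock_office)", "locked(d_office_hall)"]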